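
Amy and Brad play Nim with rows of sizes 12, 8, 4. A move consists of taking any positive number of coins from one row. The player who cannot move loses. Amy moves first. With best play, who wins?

Brad wins

Write each in binary and XOR column by column:
  1100  (12)
  1000  (8)
  0100  (4)
  ----
  0000  (0)
The nim-sum is 0, so this is a P-position: the player to move is in a losing position under optimal play; Amy is about to move from it and so loses — Brad wins.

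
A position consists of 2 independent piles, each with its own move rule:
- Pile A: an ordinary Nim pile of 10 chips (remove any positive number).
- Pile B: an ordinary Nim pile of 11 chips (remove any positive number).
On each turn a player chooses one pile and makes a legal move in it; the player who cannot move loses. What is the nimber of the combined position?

Pile A is a plain Nim pile of size 10, so its Grundy value is 10.
Pile B is a plain Nim pile of size 11, so its Grundy value is 11.
By the Sprague-Grundy theorem, the Grundy value of a sum of independent games is the XOR of the component values.
Combined value = 10 XOR 11 = 1.

1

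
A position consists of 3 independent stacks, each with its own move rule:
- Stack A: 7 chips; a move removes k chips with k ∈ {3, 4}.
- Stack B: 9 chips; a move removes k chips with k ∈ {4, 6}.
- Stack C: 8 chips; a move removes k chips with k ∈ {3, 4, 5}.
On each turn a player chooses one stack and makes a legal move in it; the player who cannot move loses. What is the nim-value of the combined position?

2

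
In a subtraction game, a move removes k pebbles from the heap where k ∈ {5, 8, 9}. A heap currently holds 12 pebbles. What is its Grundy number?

2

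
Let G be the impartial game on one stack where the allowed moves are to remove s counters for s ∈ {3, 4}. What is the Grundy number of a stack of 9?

0

Build the Grundy sequence with g(k) = mex{g(k−s) : s ∈ {3, 4}, s ≤ k}:
k:     0  1  2  3  4  5  6  7  8  9
g(k):  0  0  0  1  1  1  2  0  0  0
So g(9) = 0.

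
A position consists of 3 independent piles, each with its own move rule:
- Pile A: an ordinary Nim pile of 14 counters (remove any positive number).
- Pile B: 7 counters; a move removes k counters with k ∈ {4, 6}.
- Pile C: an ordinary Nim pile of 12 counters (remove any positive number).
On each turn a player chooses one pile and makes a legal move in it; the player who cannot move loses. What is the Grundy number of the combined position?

Pile A is a plain Nim pile of size 14, so its Grundy value is 14.
For pile B, compute g(0), g(1), … with moves {4, 6}:
g(0) = mex{} = 0
g(1) = mex{} = 0
g(2) = mex{} = 0
g(3) = mex{} = 0
g(4) = mex{0} = 1
g(5) = mex{0} = 1
g(6) = mex{0} = 1
g(7) = mex{0} = 1
So g(7) = 1.
Pile C is a plain Nim pile of size 12, so its Grundy value is 12.
The value of a disjunctive sum is the nim-sum of the parts.
Combined value = 14 XOR 1 XOR 12 = 3.

3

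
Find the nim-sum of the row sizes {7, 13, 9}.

Bitwise XOR of the heap sizes:
  0111  (7)
  1101  (13)
  1001  (9)
  ----
  0011  (3)

3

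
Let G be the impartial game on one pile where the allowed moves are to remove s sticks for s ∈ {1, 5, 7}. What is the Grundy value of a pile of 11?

1

Compute g(0), g(1), … for moves {1, 5, 7}:
g(0) = mex{} = 0
g(1) = mex{0} = 1
g(2) = mex{1} = 0
g(3) = mex{0} = 1
g(4) = mex{1} = 0
g(5) = mex{0} = 1
g(6) = mex{1} = 0
g(7) = mex{0} = 1
g(8) = mex{1} = 0
g(9) = mex{0} = 1
g(10) = mex{1} = 0
g(11) = mex{0} = 1
So g(11) = 1.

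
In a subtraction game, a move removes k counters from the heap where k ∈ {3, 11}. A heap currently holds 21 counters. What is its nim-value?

0

Compute g(0), g(1), … for moves {3, 11}:
k:     0  1  2  3  4  5  6  7  8  9 10 11 12 13 14 15 16 17 18 19 20 21
g(k):  0  0  0  1  1  1  0  0  0  1  1  1  2  2  0  0  0  1  1  1  0  0
So g(21) = 0.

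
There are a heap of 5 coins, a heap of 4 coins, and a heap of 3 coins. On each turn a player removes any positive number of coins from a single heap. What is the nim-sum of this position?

Bitwise XOR of the heap sizes:
  101  (5)
  100  (4)
  011  (3)
  ---
  010  (2)

2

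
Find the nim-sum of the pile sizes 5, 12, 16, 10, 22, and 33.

Write each in binary and XOR column by column:
  000101  (5)
  001100  (12)
  010000  (16)
  001010  (10)
  010110  (22)
  100001  (33)
  ------
  100100  (36)

36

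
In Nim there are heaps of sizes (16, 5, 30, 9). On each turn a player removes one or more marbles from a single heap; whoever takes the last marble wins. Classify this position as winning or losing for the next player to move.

Winning position

Nim-sum: 16 ⊕ 5 ⊕ 30 ⊕ 9 = 2.
The nim-sum is 2 ≠ 0, so this is an N-position: the player to move can win.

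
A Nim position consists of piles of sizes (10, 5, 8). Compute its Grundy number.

Compute the nim-sum pairwise:
10 XOR 5 = 15
15 XOR 8 = 7

7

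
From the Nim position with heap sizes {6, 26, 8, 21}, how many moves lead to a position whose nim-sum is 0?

1

In binary:
  00110  (6)
  11010  (26)
  01000  (8)
  10101  (21)
  -----
  00001  (1)
The overall nim-sum is X = 1. A heap of size p has a winning move iff p XOR X < p (reduce it to p XOR X).
  6: 6 XOR 1 = 7 ≥ 6 — no move.
  26: 26 XOR 1 = 27 ≥ 26 — no move.
  8: 8 XOR 1 = 9 ≥ 8 — no move.
  21: 21 XOR 1 = 20 < 21 — winning move (to 20).
That gives 1 winning move.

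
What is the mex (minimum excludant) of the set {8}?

0

0 is not in the set, so the mex is 0.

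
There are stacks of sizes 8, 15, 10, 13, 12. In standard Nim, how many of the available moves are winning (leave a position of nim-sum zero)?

5

In binary:
  1000  (8)
  1111  (15)
  1010  (10)
  1101  (13)
  1100  (12)
  ----
  1100  (12)
The overall nim-sum is X = 12. A stack of size p has a winning move iff p XOR X < p (reduce it to p XOR X).
  8: 8 XOR 12 = 4 < 8 — winning move (to 4).
  15: 15 XOR 12 = 3 < 15 — winning move (to 3).
  10: 10 XOR 12 = 6 < 10 — winning move (to 6).
  13: 13 XOR 12 = 1 < 13 — winning move (to 1).
  12: 12 XOR 12 = 0 < 12 — winning move (to 0).
That gives 5 winning moves.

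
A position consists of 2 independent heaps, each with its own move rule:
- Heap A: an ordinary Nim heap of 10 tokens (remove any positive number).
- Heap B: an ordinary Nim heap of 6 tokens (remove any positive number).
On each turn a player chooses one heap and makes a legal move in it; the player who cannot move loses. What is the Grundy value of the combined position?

Heap A is a plain Nim heap of size 10, so its Grundy value is 10.
Heap B is a plain Nim heap of size 6, so its Grundy value is 6.
The value of a disjunctive sum is the nim-sum of the parts.
Combined value = 10 XOR 6 = 12.

12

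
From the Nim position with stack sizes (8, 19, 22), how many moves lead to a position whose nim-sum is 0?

1

In binary:
  01000  (8)
  10011  (19)
  10110  (22)
  -----
  01101  (13)
The overall nim-sum is X = 13. A stack of size p has a winning move iff p XOR X < p (reduce it to p XOR X).
  8: 8 XOR 13 = 5 < 8 — winning move (to 5).
  19: 19 XOR 13 = 30 ≥ 19 — no move.
  22: 22 XOR 13 = 27 ≥ 22 — no move.
That gives 1 winning move.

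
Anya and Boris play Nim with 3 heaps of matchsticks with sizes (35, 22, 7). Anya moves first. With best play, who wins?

Anya wins

Bitwise XOR of the heap sizes:
  100011  (35)
  010110  (22)
  000111  (7)
  ------
  110010  (50)
The nim-sum is 50 ≠ 0, so this is an N-position: the player to move can win; Anya has a winning move.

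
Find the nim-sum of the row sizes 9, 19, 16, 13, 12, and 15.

Nim-sum: 9 ^ 19 ^ 16 ^ 13 ^ 12 ^ 15 = 4.

4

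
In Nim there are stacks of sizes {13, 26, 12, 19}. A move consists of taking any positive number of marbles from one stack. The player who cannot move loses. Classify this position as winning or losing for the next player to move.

Nim-sum: 13 XOR 26 XOR 12 XOR 19 = 8.
The nim-sum is 8 ≠ 0, so this is an N-position: the player to move can win.

Winning position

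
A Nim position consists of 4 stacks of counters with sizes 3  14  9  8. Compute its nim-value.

12

Nim-sum: 3 XOR 14 XOR 9 XOR 8 = 12.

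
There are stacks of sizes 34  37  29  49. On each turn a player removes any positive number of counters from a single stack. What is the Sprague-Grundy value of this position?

Nim-sum: 34 ^ 37 ^ 29 ^ 49 = 43.

43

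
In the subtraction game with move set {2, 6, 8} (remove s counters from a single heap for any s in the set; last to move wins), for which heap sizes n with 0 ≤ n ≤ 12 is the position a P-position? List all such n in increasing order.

0, 1, 4, 5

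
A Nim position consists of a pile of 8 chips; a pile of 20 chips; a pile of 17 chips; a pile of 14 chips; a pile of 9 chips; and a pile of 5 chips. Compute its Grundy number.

In binary:
  01000  (8)
  10100  (20)
  10001  (17)
  01110  (14)
  01001  (9)
  00101  (5)
  -----
  01111  (15)

15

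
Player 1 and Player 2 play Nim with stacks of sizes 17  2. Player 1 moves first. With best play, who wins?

Player 1 wins

Nim-sum: 17 XOR 2 = 19.
The nim-sum is 19 ≠ 0, so this is an N-position: the player to move can win; Player 1 has a winning move.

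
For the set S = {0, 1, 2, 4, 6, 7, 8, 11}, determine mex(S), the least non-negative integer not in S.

3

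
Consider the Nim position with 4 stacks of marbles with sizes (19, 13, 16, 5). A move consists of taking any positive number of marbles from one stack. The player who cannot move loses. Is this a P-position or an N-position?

N-position

Compute the nim-sum pairwise:
19 ^ 13 = 30
30 ^ 16 = 14
14 ^ 5 = 11
The nim-sum is 11 ≠ 0, so this is an N-position: the player to move can win.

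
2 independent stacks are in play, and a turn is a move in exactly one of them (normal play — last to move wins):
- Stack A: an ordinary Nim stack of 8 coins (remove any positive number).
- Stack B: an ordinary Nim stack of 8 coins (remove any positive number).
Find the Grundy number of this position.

Stack A is a plain Nim stack of size 8, so its Grundy value is 8.
Stack B is a plain Nim stack of size 8, so its Grundy value is 8.
The value of a disjunctive sum is the nim-sum of the parts.
Combined value = 8 ⊕ 8 = 0.

0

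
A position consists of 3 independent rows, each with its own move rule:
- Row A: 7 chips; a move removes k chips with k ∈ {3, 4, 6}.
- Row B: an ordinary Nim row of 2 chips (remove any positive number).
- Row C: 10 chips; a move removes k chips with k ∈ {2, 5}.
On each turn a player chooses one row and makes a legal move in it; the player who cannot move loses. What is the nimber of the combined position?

For row A, compute g(0), g(1), … with moves {3, 4, 6}:
g(0) = mex{} = 0
g(1) = mex{} = 0
g(2) = mex{} = 0
g(3) = mex{0} = 1
g(4) = mex{0} = 1
g(5) = mex{0} = 1
g(6) = mex{0,1} = 2
g(7) = mex{0,1} = 2
So g(7) = 2.
Row B is a plain Nim row of size 2, so its Grundy value is 2.
Build the Grundy sequence for row C with g(k) = mex{g(k−s) : s ∈ {2, 5}, s ≤ k}:
g(0) = mex{} = 0
g(1) = mex{} = 0
g(2) = mex{0} = 1
g(3) = mex{0} = 1
g(4) = mex{1} = 0
g(5) = mex{0,1} = 2
g(6) = mex{0} = 1
g(7) = mex{1,2} = 0
g(8) = mex{1} = 0
g(9) = mex{0} = 1
g(10) = mex{0,2} = 1
So g(10) = 1.
By the Sprague-Grundy theorem, the Grundy value of a sum of independent games is the XOR of the component values.
Combined value = 2 XOR 2 XOR 1 = 1.

1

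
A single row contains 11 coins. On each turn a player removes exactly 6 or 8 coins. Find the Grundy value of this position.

1

Compute g(0), g(1), … for moves {6, 8}:
g(0) = mex{} = 0
g(1) = mex{} = 0
g(2) = mex{} = 0
g(3) = mex{} = 0
g(4) = mex{} = 0
g(5) = mex{} = 0
g(6) = mex{0} = 1
g(7) = mex{0} = 1
g(8) = mex{0} = 1
g(9) = mex{0} = 1
g(10) = mex{0} = 1
g(11) = mex{0} = 1
So g(11) = 1.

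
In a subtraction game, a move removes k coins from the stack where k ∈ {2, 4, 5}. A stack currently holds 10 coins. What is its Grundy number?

Grundy values for subtraction set {2, 4, 5}:
k:     0  1  2  3  4  5  6  7  8  9 10
g(k):  0  0  1  1  2  2  3  0  0  1  1
So g(10) = 1.

1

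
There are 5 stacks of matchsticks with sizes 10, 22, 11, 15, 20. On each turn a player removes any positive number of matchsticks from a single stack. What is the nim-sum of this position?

Nim-sum: 10 XOR 22 XOR 11 XOR 15 XOR 20 = 12.

12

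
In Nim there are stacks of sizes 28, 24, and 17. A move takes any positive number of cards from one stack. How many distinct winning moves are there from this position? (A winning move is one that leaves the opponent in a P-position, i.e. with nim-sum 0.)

Nim-sum: 28 ^ 24 ^ 17 = 21.
The overall nim-sum is X = 21. A stack of size p has a winning move iff p XOR X < p (reduce it to p XOR X).
  28: 28 XOR 21 = 9 < 28 — winning move (to 9).
  24: 24 XOR 21 = 13 < 24 — winning move (to 13).
  17: 17 XOR 21 = 4 < 17 — winning move (to 4).
That gives 3 winning moves.

3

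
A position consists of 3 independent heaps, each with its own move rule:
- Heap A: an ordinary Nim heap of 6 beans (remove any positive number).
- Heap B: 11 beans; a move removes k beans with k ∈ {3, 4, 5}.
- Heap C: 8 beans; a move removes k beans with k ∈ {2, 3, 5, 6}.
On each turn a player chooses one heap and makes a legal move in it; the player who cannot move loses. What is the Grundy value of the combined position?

Heap A is a plain Nim heap of size 6, so its Grundy value is 6.
Grundy values for heap B (subtraction set {3, 4, 5}):
g(0) = mex{} = 0
g(1) = mex{} = 0
g(2) = mex{} = 0
g(3) = mex{0} = 1
g(4) = mex{0} = 1
g(5) = mex{0} = 1
g(6) = mex{0,1} = 2
g(7) = mex{0,1} = 2
g(8) = mex{1} = 0
g(9) = mex{1,2} = 0
g(10) = mex{1,2} = 0
g(11) = mex{0,2} = 1
So g(11) = 1.
For heap C, compute g(0), g(1), … with moves {2, 3, 5, 6}:
g(0) = mex{} = 0
g(1) = mex{} = 0
g(2) = mex{0} = 1
g(3) = mex{0} = 1
g(4) = mex{0,1} = 2
g(5) = mex{0,1} = 2
g(6) = mex{0,1,2} = 3
g(7) = mex{0,1,2} = 3
g(8) = mex{1,2,3} = 0
So g(8) = 0.
By the Sprague-Grundy theorem, the Grundy value of a sum of independent games is the XOR of the component values.
Combined value = 6 ⊕ 1 ⊕ 0 = 7.

7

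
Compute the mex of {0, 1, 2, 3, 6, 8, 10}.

The values 0, 1, 2, 3 are all present; 4 is the first non-negative integer missing from the set.

4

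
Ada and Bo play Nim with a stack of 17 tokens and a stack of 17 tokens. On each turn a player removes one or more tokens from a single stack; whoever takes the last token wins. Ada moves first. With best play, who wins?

Write each in binary and XOR column by column:
  10001  (17)
  10001  (17)
  -----
  00000  (0)
The nim-sum is 0, so this is a P-position: the player to move is in a losing position under optimal play; Ada is about to move from it and so loses — Bo wins.

Bo wins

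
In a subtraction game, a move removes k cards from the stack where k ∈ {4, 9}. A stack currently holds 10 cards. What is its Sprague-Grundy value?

2

Compute g(0), g(1), … for moves {4, 9}:
k:     0  1  2  3  4  5  6  7  8  9 10
g(k):  0  0  0  0  1  1  1  1  0  2  2
So g(10) = 2.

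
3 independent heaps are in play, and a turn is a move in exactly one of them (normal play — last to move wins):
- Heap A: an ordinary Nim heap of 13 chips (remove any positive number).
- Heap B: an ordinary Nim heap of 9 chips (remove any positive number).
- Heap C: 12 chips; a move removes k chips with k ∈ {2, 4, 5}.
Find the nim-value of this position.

6

Heap A is a plain Nim heap of size 13, so its Grundy value is 13.
Heap B is a plain Nim heap of size 9, so its Grundy value is 9.
For heap C, compute g(0), g(1), … with moves {2, 4, 5}:
k:     0  1  2  3  4  5  6  7  8  9 10 11 12
g(k):  0  0  1  1  2  2  3  0  0  1  1  2  2
So g(12) = 2.
The value of a disjunctive sum is the nim-sum of the parts.
Combined value = 13 ⊕ 9 ⊕ 2 = 6.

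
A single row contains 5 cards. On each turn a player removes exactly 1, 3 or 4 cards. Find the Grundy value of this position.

Build the Grundy sequence with g(k) = mex{g(k−s) : s ∈ {1, 3, 4}, s ≤ k}:
k:     0  1  2  3  4  5
g(k):  0  1  0  1  2  3
So g(5) = 3.

3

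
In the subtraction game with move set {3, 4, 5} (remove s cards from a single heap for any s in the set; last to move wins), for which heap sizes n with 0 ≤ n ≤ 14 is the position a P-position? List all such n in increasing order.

Build the Grundy sequence with g(k) = mex{g(k−s) : s ∈ {3, 4, 5}, s ≤ k}:
g(0) = mex{} = 0
g(1) = mex{} = 0
g(2) = mex{} = 0
g(3) = mex{0} = 1
g(4) = mex{0} = 1
g(5) = mex{0} = 1
g(6) = mex{0,1} = 2
g(7) = mex{0,1} = 2
g(8) = mex{1} = 0
g(9) = mex{1,2} = 0
g(10) = mex{1,2} = 0
g(11) = mex{0,2} = 1
g(12) = mex{0,2} = 1
g(13) = mex{0} = 1
g(14) = mex{0,1} = 2
The P-positions (g = 0) in 0..14 are 0, 1, 2, 8, 9, 10.

0, 1, 2, 8, 9, 10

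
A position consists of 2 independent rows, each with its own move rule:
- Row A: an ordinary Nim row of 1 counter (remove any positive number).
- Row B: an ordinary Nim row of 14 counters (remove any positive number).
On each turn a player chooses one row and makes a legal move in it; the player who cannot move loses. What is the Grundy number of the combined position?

Row A is a plain Nim row of size 1, so its Grundy value is 1.
Row B is a plain Nim row of size 14, so its Grundy value is 14.
By the Sprague-Grundy theorem, the Grundy value of a sum of independent games is the XOR of the component values.
Combined value = 1 ⊕ 14 = 15.

15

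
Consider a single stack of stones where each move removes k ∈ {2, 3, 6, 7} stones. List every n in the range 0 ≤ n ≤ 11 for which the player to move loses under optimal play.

0, 1, 5, 9, 10

Grundy values for subtraction set {2, 3, 6, 7}:
k:     0  1  2  3  4  5  6  7  8  9 10 11
g(k):  0  0  1  1  2  0  3  1  2  0  0  1
The P-positions (g = 0) in 0..11 are 0, 1, 5, 9, 10.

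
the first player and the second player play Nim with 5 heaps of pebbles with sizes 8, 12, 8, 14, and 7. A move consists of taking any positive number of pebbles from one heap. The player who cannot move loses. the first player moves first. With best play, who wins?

Write each in binary and XOR column by column:
  1000  (8)
  1100  (12)
  1000  (8)
  1110  (14)
  0111  (7)
  ----
  0101  (5)
The nim-sum is 5 ≠ 0, so this is an N-position: the player to move can win; the first player has a winning move.

the first player wins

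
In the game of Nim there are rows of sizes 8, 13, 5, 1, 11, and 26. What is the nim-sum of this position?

16

Compute the nim-sum pairwise:
8 ^ 13 = 5
5 ^ 5 = 0
0 ^ 1 = 1
1 ^ 11 = 10
10 ^ 26 = 16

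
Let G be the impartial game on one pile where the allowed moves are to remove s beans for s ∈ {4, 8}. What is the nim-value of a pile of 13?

Build the Grundy sequence with g(k) = mex{g(k−s) : s ∈ {4, 8}, s ≤ k}:
k:     0  1  2  3  4  5  6  7  8  9 10 11 12 13
g(k):  0  0  0  0  1  1  1  1  2  2  2  2  0  0
So g(13) = 0.

0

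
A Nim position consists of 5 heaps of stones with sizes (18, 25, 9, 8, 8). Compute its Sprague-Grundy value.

2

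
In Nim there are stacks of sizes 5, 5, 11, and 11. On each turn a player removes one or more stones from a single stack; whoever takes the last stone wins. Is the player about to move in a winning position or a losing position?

Losing position

Compute the nim-sum pairwise:
5 ^ 5 = 0
0 ^ 11 = 11
11 ^ 11 = 0
The nim-sum is 0, so this is a P-position: the player to move is in a losing position under optimal play.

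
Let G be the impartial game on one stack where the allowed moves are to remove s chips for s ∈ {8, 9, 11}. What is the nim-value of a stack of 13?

1

Compute g(0), g(1), … for moves {8, 9, 11}:
k:     0  1  2  3  4  5  6  7  8  9 10 11 12 13
g(k):  0  0  0  0  0  0  0  0  1  1  1  1  1  1
So g(13) = 1.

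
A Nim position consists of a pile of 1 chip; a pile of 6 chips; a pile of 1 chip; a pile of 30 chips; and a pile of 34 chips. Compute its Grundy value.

58

Compute the nim-sum pairwise:
1 ⊕ 6 = 7
7 ⊕ 1 = 6
6 ⊕ 30 = 24
24 ⊕ 34 = 58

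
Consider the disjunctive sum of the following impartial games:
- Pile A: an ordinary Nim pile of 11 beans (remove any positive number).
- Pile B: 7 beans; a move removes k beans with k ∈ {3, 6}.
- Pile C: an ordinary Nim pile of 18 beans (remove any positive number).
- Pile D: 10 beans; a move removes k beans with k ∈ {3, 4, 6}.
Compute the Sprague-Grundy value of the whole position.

27

Pile A is a plain Nim pile of size 11, so its Grundy value is 11.
Build the Grundy sequence for pile B with g(k) = mex{g(k−s) : s ∈ {3, 6}, s ≤ k}:
g(0) = mex{} = 0
g(1) = mex{} = 0
g(2) = mex{} = 0
g(3) = mex{0} = 1
g(4) = mex{0} = 1
g(5) = mex{0} = 1
g(6) = mex{0,1} = 2
g(7) = mex{0,1} = 2
So g(7) = 2.
Pile C is a plain Nim pile of size 18, so its Grundy value is 18.
Build the Grundy sequence for pile D with g(k) = mex{g(k−s) : s ∈ {3, 4, 6}, s ≤ k}:
g(0) = mex{} = 0
g(1) = mex{} = 0
g(2) = mex{} = 0
g(3) = mex{0} = 1
g(4) = mex{0} = 1
g(5) = mex{0} = 1
g(6) = mex{0,1} = 2
g(7) = mex{0,1} = 2
g(8) = mex{0,1} = 2
g(9) = mex{1,2} = 0
g(10) = mex{1,2} = 0
So g(10) = 0.
The value of a disjunctive sum is the nim-sum of the parts.
Combined value = 11 ⊕ 2 ⊕ 18 ⊕ 0 = 27.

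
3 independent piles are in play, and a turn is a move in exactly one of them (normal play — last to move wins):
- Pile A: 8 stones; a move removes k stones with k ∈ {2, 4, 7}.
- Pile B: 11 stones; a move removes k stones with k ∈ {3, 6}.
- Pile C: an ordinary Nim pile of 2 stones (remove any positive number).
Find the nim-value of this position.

3

For pile A, compute g(0), g(1), … with moves {2, 4, 7}:
k:     0  1  2  3  4  5  6  7  8
g(k):  0  0  1  1  2  2  0  3  1
So g(8) = 1.
For pile B, compute g(0), g(1), … with moves {3, 6}:
g(0) = mex{} = 0
g(1) = mex{} = 0
g(2) = mex{} = 0
g(3) = mex{0} = 1
g(4) = mex{0} = 1
g(5) = mex{0} = 1
g(6) = mex{0,1} = 2
g(7) = mex{0,1} = 2
g(8) = mex{0,1} = 2
g(9) = mex{1,2} = 0
g(10) = mex{1,2} = 0
g(11) = mex{1,2} = 0
So g(11) = 0.
Pile C is a plain Nim pile of size 2, so its Grundy value is 2.
By the Sprague-Grundy theorem, the Grundy value of a sum of independent games is the XOR of the component values.
Combined value = 1 XOR 0 XOR 2 = 3.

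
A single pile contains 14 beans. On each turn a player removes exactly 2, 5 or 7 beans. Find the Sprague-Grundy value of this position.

Grundy values for subtraction set {2, 5, 7}:
k:     0  1  2  3  4  5  6  7  8  9 10 11 12 13 14
g(k):  0  0  1  1  0  2  1  3  2  2  0  3  1  0  0
So g(14) = 0.

0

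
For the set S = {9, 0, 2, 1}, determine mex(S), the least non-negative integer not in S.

3

The values 0, 1, 2 are all present; 3 is the first non-negative integer missing from the set.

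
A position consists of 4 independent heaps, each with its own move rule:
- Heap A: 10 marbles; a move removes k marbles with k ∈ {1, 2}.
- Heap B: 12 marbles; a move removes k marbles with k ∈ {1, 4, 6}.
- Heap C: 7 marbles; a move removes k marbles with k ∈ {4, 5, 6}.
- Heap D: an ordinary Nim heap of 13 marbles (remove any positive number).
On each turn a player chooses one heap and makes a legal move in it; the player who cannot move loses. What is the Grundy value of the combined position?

13

Grundy values for heap A (subtraction set {1, 2}):
g(0) = mex{} = 0
g(1) = mex{0} = 1
g(2) = mex{0,1} = 2
g(3) = mex{1,2} = 0
g(4) = mex{0,2} = 1
g(5) = mex{0,1} = 2
g(6) = mex{1,2} = 0
g(7) = mex{0,2} = 1
g(8) = mex{0,1} = 2
g(9) = mex{1,2} = 0
g(10) = mex{0,2} = 1
So g(10) = 1.
Grundy values for heap B (subtraction set {1, 4, 6}):
k:     0  1  2  3  4  5  6  7  8  9 10 11 12
g(k):  0  1  0  1  2  0  1  0  1  2  0  1  0
So g(12) = 0.
For heap C, compute g(0), g(1), … with moves {4, 5, 6}:
k:     0  1  2  3  4  5  6  7
g(k):  0  0  0  0  1  1  1  1
So g(7) = 1.
Heap D is a plain Nim heap of size 13, so its Grundy value is 13.
By the Sprague-Grundy theorem, the Grundy value of a sum of independent games is the XOR of the component values.
Combined value = 1 ⊕ 0 ⊕ 1 ⊕ 13 = 13.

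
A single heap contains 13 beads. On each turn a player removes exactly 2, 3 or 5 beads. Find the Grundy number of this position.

Grundy values for subtraction set {2, 3, 5}:
g(0) = mex{} = 0
g(1) = mex{} = 0
g(2) = mex{0} = 1
g(3) = mex{0} = 1
g(4) = mex{0,1} = 2
g(5) = mex{0,1} = 2
g(6) = mex{0,1,2} = 3
g(7) = mex{1,2} = 0
g(8) = mex{1,2,3} = 0
g(9) = mex{0,2,3} = 1
g(10) = mex{0,2} = 1
g(11) = mex{0,1,3} = 2
g(12) = mex{0,1} = 2
g(13) = mex{0,1,2} = 3
So g(13) = 3.

3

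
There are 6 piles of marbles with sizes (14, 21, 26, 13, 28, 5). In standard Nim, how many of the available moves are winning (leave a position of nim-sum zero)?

Nim-sum: 14 ⊕ 21 ⊕ 26 ⊕ 13 ⊕ 28 ⊕ 5 = 21.
The overall nim-sum is X = 21. A pile of size p has a winning move iff p XOR X < p (reduce it to p XOR X).
  14: 14 XOR 21 = 27 ≥ 14 — no move.
  21: 21 XOR 21 = 0 < 21 — winning move (to 0).
  26: 26 XOR 21 = 15 < 26 — winning move (to 15).
  13: 13 XOR 21 = 24 ≥ 13 — no move.
  28: 28 XOR 21 = 9 < 28 — winning move (to 9).
  5: 5 XOR 21 = 16 ≥ 5 — no move.
That gives 3 winning moves.

3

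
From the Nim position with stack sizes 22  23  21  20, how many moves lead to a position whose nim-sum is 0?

In binary:
  10110  (22)
  10111  (23)
  10101  (21)
  10100  (20)
  -----
  00000  (0)
The nim-sum is already 0, so every move leaves a nonzero nim-sum — there are no winning moves.

0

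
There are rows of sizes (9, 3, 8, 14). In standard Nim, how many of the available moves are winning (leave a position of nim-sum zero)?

3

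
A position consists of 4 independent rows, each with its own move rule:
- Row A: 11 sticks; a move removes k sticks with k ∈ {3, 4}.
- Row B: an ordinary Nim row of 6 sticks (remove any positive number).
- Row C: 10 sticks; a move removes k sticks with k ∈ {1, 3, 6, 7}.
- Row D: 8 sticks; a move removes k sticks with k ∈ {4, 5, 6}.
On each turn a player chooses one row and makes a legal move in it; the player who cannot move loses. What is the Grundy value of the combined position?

Grundy values for row A (subtraction set {3, 4}):
g(0) = mex{} = 0
g(1) = mex{} = 0
g(2) = mex{} = 0
g(3) = mex{0} = 1
g(4) = mex{0} = 1
g(5) = mex{0} = 1
g(6) = mex{0,1} = 2
g(7) = mex{1} = 0
g(8) = mex{1} = 0
g(9) = mex{1,2} = 0
g(10) = mex{0,2} = 1
g(11) = mex{0} = 1
So g(11) = 1.
Row B is a plain Nim row of size 6, so its Grundy value is 6.
For row C, compute g(0), g(1), … with moves {1, 3, 6, 7}:
k:     0  1  2  3  4  5  6  7  8  9 10
g(k):  0  1  0  1  0  1  2  3  2  3  2
So g(10) = 2.
Build the Grundy sequence for row D with g(k) = mex{g(k−s) : s ∈ {4, 5, 6}, s ≤ k}:
g(0) = mex{} = 0
g(1) = mex{} = 0
g(2) = mex{} = 0
g(3) = mex{} = 0
g(4) = mex{0} = 1
g(5) = mex{0} = 1
g(6) = mex{0} = 1
g(7) = mex{0} = 1
g(8) = mex{0,1} = 2
So g(8) = 2.
The value of a disjunctive sum is the nim-sum of the parts.
Combined value = 1 ⊕ 6 ⊕ 2 ⊕ 2 = 7.

7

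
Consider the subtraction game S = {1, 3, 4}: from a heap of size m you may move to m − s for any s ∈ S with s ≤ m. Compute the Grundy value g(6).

Grundy values for subtraction set {1, 3, 4}:
g(0) = mex{} = 0
g(1) = mex{0} = 1
g(2) = mex{1} = 0
g(3) = mex{0} = 1
g(4) = mex{0,1} = 2
g(5) = mex{0,1,2} = 3
g(6) = mex{0,1,3} = 2
So g(6) = 2.

2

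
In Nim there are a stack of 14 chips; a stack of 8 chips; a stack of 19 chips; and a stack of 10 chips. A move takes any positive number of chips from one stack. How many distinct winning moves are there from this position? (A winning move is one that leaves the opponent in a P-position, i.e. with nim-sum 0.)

Nim-sum: 14 ⊕ 8 ⊕ 19 ⊕ 10 = 31.
The overall nim-sum is X = 31. A stack of size p has a winning move iff p XOR X < p (reduce it to p XOR X).
  14: 14 XOR 31 = 17 ≥ 14 — no move.
  8: 8 XOR 31 = 23 ≥ 8 — no move.
  19: 19 XOR 31 = 12 < 19 — winning move (to 12).
  10: 10 XOR 31 = 21 ≥ 10 — no move.
That gives 1 winning move.

1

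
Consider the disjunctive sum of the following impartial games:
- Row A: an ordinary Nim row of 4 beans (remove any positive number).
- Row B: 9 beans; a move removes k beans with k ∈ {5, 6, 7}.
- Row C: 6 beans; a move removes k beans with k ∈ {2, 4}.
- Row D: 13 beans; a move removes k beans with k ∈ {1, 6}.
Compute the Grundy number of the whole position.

7

Row A is a plain Nim row of size 4, so its Grundy value is 4.
Build the Grundy sequence for row B with g(k) = mex{g(k−s) : s ∈ {5, 6, 7}, s ≤ k}:
k:     0  1  2  3  4  5  6  7  8  9
g(k):  0  0  0  0  0  1  1  1  1  1
So g(9) = 1.
Grundy values for row C (subtraction set {2, 4}):
k:     0  1  2  3  4  5  6
g(k):  0  0  1  1  2  2  0
So g(6) = 0.
Build the Grundy sequence for row D with g(k) = mex{g(k−s) : s ∈ {1, 6}, s ≤ k}:
g(0) = mex{} = 0
g(1) = mex{0} = 1
g(2) = mex{1} = 0
g(3) = mex{0} = 1
g(4) = mex{1} = 0
g(5) = mex{0} = 1
g(6) = mex{0,1} = 2
g(7) = mex{1,2} = 0
g(8) = mex{0} = 1
g(9) = mex{1} = 0
g(10) = mex{0} = 1
g(11) = mex{1} = 0
g(12) = mex{0,2} = 1
g(13) = mex{0,1} = 2
So g(13) = 2.
The value of a disjunctive sum is the nim-sum of the parts.
Combined value = 4 XOR 1 XOR 0 XOR 2 = 7.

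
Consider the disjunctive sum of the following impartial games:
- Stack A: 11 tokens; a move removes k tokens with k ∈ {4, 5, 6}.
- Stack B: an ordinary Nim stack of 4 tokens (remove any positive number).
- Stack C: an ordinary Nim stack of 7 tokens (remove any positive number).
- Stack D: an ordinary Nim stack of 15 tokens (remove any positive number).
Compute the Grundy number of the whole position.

12

For stack A, compute g(0), g(1), … with moves {4, 5, 6}:
k:     0  1  2  3  4  5  6  7  8  9 10 11
g(k):  0  0  0  0  1  1  1  1  2  2  0  0
So g(11) = 0.
Stack B is a plain Nim stack of size 4, so its Grundy value is 4.
Stack C is a plain Nim stack of size 7, so its Grundy value is 7.
Stack D is a plain Nim stack of size 15, so its Grundy value is 15.
By the Sprague-Grundy theorem, the Grundy value of a sum of independent games is the XOR of the component values.
Combined value = 0 XOR 4 XOR 7 XOR 15 = 12.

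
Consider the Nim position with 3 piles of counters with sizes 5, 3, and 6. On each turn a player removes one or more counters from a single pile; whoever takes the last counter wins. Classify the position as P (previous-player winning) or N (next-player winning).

In binary:
  101  (5)
  011  (3)
  110  (6)
  ---
  000  (0)
The nim-sum is 0, so this is a P-position: the player to move is in a losing position under optimal play.

P-position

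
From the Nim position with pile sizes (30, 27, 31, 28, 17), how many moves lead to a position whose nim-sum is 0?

Compute the nim-sum pairwise:
30 XOR 27 = 5
5 XOR 31 = 26
26 XOR 28 = 6
6 XOR 17 = 23
The overall nim-sum is X = 23. A pile of size p has a winning move iff p XOR X < p (reduce it to p XOR X).
  30: 30 XOR 23 = 9 < 30 — winning move (to 9).
  27: 27 XOR 23 = 12 < 27 — winning move (to 12).
  31: 31 XOR 23 = 8 < 31 — winning move (to 8).
  28: 28 XOR 23 = 11 < 28 — winning move (to 11).
  17: 17 XOR 23 = 6 < 17 — winning move (to 6).
That gives 5 winning moves.

5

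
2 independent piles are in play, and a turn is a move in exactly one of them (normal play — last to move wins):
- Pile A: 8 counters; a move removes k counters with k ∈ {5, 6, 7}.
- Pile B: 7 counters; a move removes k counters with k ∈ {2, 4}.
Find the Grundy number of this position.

1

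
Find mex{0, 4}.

1

0 is in the set but 1 is not, so the mex is 1.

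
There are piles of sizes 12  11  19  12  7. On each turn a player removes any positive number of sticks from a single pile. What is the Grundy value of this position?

Nim-sum: 12 XOR 11 XOR 19 XOR 12 XOR 7 = 31.

31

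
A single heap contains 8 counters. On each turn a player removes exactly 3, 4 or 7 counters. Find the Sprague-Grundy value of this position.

2

Grundy values for subtraction set {3, 4, 7}:
g(0) = mex{} = 0
g(1) = mex{} = 0
g(2) = mex{} = 0
g(3) = mex{0} = 1
g(4) = mex{0} = 1
g(5) = mex{0} = 1
g(6) = mex{0,1} = 2
g(7) = mex{0,1} = 2
g(8) = mex{0,1} = 2
So g(8) = 2.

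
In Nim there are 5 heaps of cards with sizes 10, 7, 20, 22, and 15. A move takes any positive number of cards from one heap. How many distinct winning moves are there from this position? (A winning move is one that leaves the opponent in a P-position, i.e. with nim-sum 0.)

0

Nim-sum: 10 ⊕ 7 ⊕ 20 ⊕ 22 ⊕ 15 = 0.
The nim-sum is already 0, so every move leaves a nonzero nim-sum — there are no winning moves.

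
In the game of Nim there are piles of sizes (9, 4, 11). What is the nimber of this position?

Bitwise XOR of the heap sizes:
  1001  (9)
  0100  (4)
  1011  (11)
  ----
  0110  (6)

6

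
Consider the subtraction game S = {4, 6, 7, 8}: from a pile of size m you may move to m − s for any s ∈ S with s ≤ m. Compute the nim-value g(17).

1

Grundy values for subtraction set {4, 6, 7, 8}:
k:     0  1  2  3  4  5  6  7  8  9 10 11 12 13 14 15 16 17
g(k):  0  0  0  0  1  1  1  1  2  2  2  2  0  0  0  0  1  1
So g(17) = 1.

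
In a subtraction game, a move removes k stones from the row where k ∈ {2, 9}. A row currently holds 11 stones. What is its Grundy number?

0

Compute g(0), g(1), … for moves {2, 9}:
k:     0  1  2  3  4  5  6  7  8  9 10 11
g(k):  0  0  1  1  0  0  1  1  0  2  1  0
So g(11) = 0.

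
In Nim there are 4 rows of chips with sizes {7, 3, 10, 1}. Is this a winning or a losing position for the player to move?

Nim-sum: 7 ^ 3 ^ 10 ^ 1 = 15.
The nim-sum is 15 ≠ 0, so this is an N-position: the player to move can win.

Winning position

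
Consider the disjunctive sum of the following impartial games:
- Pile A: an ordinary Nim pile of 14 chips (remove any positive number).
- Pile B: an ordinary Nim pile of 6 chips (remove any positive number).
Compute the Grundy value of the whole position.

Pile A is a plain Nim pile of size 14, so its Grundy value is 14.
Pile B is a plain Nim pile of size 6, so its Grundy value is 6.
The value of a disjunctive sum is the nim-sum of the parts.
Combined value = 14 XOR 6 = 8.

8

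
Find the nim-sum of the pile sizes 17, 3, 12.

Write each in binary and XOR column by column:
  10001  (17)
  00011  (3)
  01100  (12)
  -----
  11110  (30)

30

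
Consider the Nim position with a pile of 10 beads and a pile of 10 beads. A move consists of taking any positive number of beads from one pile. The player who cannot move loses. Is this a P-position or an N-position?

P-position

Nim-sum: 10 ⊕ 10 = 0.
The nim-sum is 0, so this is a P-position: the player to move is in a losing position under optimal play.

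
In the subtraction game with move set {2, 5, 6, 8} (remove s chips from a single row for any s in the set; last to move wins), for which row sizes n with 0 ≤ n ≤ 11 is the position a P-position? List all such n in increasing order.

0, 1, 4, 11

Compute g(0), g(1), … for moves {2, 5, 6, 8}:
k:     0  1  2  3  4  5  6  7  8  9 10 11
g(k):  0  0  1  1  0  2  1  3  2  2  3  0
The P-positions (g = 0) in 0..11 are 0, 1, 4, 11.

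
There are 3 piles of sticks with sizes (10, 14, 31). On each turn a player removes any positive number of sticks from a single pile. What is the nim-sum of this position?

Compute the nim-sum pairwise:
10 ^ 14 = 4
4 ^ 31 = 27

27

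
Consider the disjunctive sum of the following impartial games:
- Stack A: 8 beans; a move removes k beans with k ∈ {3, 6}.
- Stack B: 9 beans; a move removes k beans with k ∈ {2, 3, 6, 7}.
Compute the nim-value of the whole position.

Build the Grundy sequence for stack A with g(k) = mex{g(k−s) : s ∈ {3, 6}, s ≤ k}:
g(0) = mex{} = 0
g(1) = mex{} = 0
g(2) = mex{} = 0
g(3) = mex{0} = 1
g(4) = mex{0} = 1
g(5) = mex{0} = 1
g(6) = mex{0,1} = 2
g(7) = mex{0,1} = 2
g(8) = mex{0,1} = 2
So g(8) = 2.
Grundy values for stack B (subtraction set {2, 3, 6, 7}):
k:     0  1  2  3  4  5  6  7  8  9
g(k):  0  0  1  1  2  0  3  1  2  0
So g(9) = 0.
By the Sprague-Grundy theorem, the Grundy value of a sum of independent games is the XOR of the component values.
Combined value = 2 ⊕ 0 = 2.

2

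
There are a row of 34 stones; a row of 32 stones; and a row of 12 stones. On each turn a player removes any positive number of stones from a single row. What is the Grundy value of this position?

14

Compute the nim-sum pairwise:
34 ⊕ 32 = 2
2 ⊕ 12 = 14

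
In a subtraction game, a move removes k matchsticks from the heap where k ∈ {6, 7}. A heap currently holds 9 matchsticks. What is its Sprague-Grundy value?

1

Compute g(0), g(1), … for moves {6, 7}:
g(0) = mex{} = 0
g(1) = mex{} = 0
g(2) = mex{} = 0
g(3) = mex{} = 0
g(4) = mex{} = 0
g(5) = mex{} = 0
g(6) = mex{0} = 1
g(7) = mex{0} = 1
g(8) = mex{0} = 1
g(9) = mex{0} = 1
So g(9) = 1.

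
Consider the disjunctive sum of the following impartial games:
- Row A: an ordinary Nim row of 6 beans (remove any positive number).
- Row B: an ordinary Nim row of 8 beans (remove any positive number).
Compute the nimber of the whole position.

14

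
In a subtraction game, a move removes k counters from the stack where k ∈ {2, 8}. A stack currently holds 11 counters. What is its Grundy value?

0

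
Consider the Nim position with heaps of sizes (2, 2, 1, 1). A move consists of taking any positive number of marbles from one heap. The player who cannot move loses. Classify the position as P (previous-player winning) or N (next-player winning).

P-position

Compute the nim-sum pairwise:
2 ^ 2 = 0
0 ^ 1 = 1
1 ^ 1 = 0
The nim-sum is 0, so this is a P-position: the player to move is in a losing position under optimal play.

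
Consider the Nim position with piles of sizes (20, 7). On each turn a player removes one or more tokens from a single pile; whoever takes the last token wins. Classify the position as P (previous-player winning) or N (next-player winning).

Nim-sum: 20 ^ 7 = 19.
The nim-sum is 19 ≠ 0, so this is an N-position: the player to move can win.

N-position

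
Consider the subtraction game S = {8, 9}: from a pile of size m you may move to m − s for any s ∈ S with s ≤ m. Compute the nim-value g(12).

Grundy values for subtraction set {8, 9}:
g(0) = mex{} = 0
g(1) = mex{} = 0
g(2) = mex{} = 0
g(3) = mex{} = 0
g(4) = mex{} = 0
g(5) = mex{} = 0
g(6) = mex{} = 0
g(7) = mex{} = 0
g(8) = mex{0} = 1
g(9) = mex{0} = 1
g(10) = mex{0} = 1
g(11) = mex{0} = 1
g(12) = mex{0} = 1
So g(12) = 1.

1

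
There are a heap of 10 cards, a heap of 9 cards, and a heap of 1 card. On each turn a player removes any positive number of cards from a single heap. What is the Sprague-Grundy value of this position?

Compute the nim-sum pairwise:
10 ^ 9 = 3
3 ^ 1 = 2

2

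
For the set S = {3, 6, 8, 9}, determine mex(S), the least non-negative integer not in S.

0

0 is not in the set, so the mex is 0.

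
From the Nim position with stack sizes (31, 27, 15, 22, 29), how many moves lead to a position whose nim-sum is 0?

In binary:
  11111  (31)
  11011  (27)
  01111  (15)
  10110  (22)
  11101  (29)
  -----
  00000  (0)
The nim-sum is already 0, so every move leaves a nonzero nim-sum — there are no winning moves.

0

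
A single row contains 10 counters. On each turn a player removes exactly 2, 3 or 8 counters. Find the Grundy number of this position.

0

Compute g(0), g(1), … for moves {2, 3, 8}:
g(0) = mex{} = 0
g(1) = mex{} = 0
g(2) = mex{0} = 1
g(3) = mex{0} = 1
g(4) = mex{0,1} = 2
g(5) = mex{1} = 0
g(6) = mex{1,2} = 0
g(7) = mex{0,2} = 1
g(8) = mex{0} = 1
g(9) = mex{0,1} = 2
g(10) = mex{1} = 0
So g(10) = 0.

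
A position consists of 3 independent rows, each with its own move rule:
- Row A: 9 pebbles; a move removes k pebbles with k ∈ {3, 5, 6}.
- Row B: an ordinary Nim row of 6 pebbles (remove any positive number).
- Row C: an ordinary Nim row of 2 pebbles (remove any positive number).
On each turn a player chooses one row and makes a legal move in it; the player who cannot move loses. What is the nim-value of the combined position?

For row A, compute g(0), g(1), … with moves {3, 5, 6}:
g(0) = mex{} = 0
g(1) = mex{} = 0
g(2) = mex{} = 0
g(3) = mex{0} = 1
g(4) = mex{0} = 1
g(5) = mex{0} = 1
g(6) = mex{0,1} = 2
g(7) = mex{0,1} = 2
g(8) = mex{0,1} = 2
g(9) = mex{1,2} = 0
So g(9) = 0.
Row B is a plain Nim row of size 6, so its Grundy value is 6.
Row C is a plain Nim row of size 2, so its Grundy value is 2.
The value of a disjunctive sum is the nim-sum of the parts.
Combined value = 0 XOR 6 XOR 2 = 4.

4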